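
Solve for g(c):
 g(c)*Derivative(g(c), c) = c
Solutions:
 g(c) = -sqrt(C1 + c^2)
 g(c) = sqrt(C1 + c^2)


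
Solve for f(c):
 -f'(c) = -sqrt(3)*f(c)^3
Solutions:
 f(c) = -sqrt(2)*sqrt(-1/(C1 + sqrt(3)*c))/2
 f(c) = sqrt(2)*sqrt(-1/(C1 + sqrt(3)*c))/2


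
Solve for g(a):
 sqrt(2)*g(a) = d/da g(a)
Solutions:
 g(a) = C1*exp(sqrt(2)*a)


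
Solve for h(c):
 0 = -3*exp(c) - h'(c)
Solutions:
 h(c) = C1 - 3*exp(c)


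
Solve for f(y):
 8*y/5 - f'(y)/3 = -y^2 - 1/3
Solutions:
 f(y) = C1 + y^3 + 12*y^2/5 + y


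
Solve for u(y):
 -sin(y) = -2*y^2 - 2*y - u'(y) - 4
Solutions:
 u(y) = C1 - 2*y^3/3 - y^2 - 4*y - cos(y)


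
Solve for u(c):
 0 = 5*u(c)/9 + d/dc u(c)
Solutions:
 u(c) = C1*exp(-5*c/9)


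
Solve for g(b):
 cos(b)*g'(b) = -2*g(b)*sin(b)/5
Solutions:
 g(b) = C1*cos(b)^(2/5)


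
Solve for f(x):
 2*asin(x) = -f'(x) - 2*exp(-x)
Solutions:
 f(x) = C1 - 2*x*asin(x) - 2*sqrt(1 - x^2) + 2*exp(-x)


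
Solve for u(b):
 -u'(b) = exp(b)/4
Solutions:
 u(b) = C1 - exp(b)/4


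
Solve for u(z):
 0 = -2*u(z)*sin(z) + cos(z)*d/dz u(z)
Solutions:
 u(z) = C1/cos(z)^2


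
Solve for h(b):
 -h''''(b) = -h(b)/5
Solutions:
 h(b) = C1*exp(-5^(3/4)*b/5) + C2*exp(5^(3/4)*b/5) + C3*sin(5^(3/4)*b/5) + C4*cos(5^(3/4)*b/5)


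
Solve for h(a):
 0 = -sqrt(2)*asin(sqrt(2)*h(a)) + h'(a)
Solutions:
 Integral(1/asin(sqrt(2)*_y), (_y, h(a))) = C1 + sqrt(2)*a


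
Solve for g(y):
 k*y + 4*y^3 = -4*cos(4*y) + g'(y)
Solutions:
 g(y) = C1 + k*y^2/2 + y^4 + sin(4*y)


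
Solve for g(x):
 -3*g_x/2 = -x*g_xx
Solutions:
 g(x) = C1 + C2*x^(5/2)


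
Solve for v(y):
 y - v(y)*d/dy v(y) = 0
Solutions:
 v(y) = -sqrt(C1 + y^2)
 v(y) = sqrt(C1 + y^2)


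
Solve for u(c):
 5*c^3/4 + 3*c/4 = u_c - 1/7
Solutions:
 u(c) = C1 + 5*c^4/16 + 3*c^2/8 + c/7


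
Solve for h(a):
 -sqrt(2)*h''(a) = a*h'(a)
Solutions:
 h(a) = C1 + C2*erf(2^(1/4)*a/2)


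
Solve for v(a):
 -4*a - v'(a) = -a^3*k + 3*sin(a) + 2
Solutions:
 v(a) = C1 + a^4*k/4 - 2*a^2 - 2*a + 3*cos(a)


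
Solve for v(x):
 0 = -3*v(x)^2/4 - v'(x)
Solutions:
 v(x) = 4/(C1 + 3*x)


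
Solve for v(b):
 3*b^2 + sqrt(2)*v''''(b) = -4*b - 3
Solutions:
 v(b) = C1 + C2*b + C3*b^2 + C4*b^3 - sqrt(2)*b^6/240 - sqrt(2)*b^5/60 - sqrt(2)*b^4/16


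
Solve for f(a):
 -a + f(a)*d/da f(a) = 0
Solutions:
 f(a) = -sqrt(C1 + a^2)
 f(a) = sqrt(C1 + a^2)


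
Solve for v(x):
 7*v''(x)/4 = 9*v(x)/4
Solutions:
 v(x) = C1*exp(-3*sqrt(7)*x/7) + C2*exp(3*sqrt(7)*x/7)


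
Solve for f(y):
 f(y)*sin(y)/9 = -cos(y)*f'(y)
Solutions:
 f(y) = C1*cos(y)^(1/9)


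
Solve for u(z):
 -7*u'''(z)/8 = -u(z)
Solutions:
 u(z) = C3*exp(2*7^(2/3)*z/7) + (C1*sin(sqrt(3)*7^(2/3)*z/7) + C2*cos(sqrt(3)*7^(2/3)*z/7))*exp(-7^(2/3)*z/7)


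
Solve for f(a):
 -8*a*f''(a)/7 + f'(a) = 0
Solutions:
 f(a) = C1 + C2*a^(15/8)


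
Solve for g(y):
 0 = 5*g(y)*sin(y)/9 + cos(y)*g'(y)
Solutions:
 g(y) = C1*cos(y)^(5/9)


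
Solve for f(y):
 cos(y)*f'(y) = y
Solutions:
 f(y) = C1 + Integral(y/cos(y), y)


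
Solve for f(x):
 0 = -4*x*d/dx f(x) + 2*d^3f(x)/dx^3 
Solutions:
 f(x) = C1 + Integral(C2*airyai(2^(1/3)*x) + C3*airybi(2^(1/3)*x), x)


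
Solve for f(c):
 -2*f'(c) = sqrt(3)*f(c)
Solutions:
 f(c) = C1*exp(-sqrt(3)*c/2)


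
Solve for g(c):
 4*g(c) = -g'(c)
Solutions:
 g(c) = C1*exp(-4*c)


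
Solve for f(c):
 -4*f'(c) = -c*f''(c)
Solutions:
 f(c) = C1 + C2*c^5


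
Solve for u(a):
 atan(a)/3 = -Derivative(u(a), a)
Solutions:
 u(a) = C1 - a*atan(a)/3 + log(a^2 + 1)/6


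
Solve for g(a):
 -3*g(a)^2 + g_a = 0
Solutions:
 g(a) = -1/(C1 + 3*a)


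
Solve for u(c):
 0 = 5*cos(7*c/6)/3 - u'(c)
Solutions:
 u(c) = C1 + 10*sin(7*c/6)/7


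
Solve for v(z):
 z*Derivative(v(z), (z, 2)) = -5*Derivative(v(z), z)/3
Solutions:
 v(z) = C1 + C2/z^(2/3)


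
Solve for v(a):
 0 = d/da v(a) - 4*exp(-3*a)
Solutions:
 v(a) = C1 - 4*exp(-3*a)/3


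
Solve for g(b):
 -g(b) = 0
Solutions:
 g(b) = 0


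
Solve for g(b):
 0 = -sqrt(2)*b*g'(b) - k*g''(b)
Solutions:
 g(b) = C1 + C2*sqrt(k)*erf(2^(3/4)*b*sqrt(1/k)/2)


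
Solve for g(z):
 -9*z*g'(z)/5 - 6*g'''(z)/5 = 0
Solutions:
 g(z) = C1 + Integral(C2*airyai(-2^(2/3)*3^(1/3)*z/2) + C3*airybi(-2^(2/3)*3^(1/3)*z/2), z)


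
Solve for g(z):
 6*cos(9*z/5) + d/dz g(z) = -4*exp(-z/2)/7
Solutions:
 g(z) = C1 - 10*sin(9*z/5)/3 + 8*exp(-z/2)/7


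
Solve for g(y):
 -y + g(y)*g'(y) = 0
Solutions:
 g(y) = -sqrt(C1 + y^2)
 g(y) = sqrt(C1 + y^2)


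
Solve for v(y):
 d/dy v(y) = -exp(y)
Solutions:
 v(y) = C1 - exp(y)


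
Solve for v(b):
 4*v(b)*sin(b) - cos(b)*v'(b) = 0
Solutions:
 v(b) = C1/cos(b)^4


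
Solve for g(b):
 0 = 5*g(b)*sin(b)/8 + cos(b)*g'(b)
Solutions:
 g(b) = C1*cos(b)^(5/8)


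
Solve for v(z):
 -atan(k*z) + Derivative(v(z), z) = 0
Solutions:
 v(z) = C1 + Piecewise((z*atan(k*z) - log(k^2*z^2 + 1)/(2*k), Ne(k, 0)), (0, True))


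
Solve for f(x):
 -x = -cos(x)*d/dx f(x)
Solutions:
 f(x) = C1 + Integral(x/cos(x), x)


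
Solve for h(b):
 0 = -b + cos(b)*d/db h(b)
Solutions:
 h(b) = C1 + Integral(b/cos(b), b)


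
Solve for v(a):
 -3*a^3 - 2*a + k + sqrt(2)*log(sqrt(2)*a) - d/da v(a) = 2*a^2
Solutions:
 v(a) = C1 - 3*a^4/4 - 2*a^3/3 - a^2 + a*k + sqrt(2)*a*log(a) - sqrt(2)*a + sqrt(2)*a*log(2)/2


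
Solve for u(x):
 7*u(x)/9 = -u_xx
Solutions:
 u(x) = C1*sin(sqrt(7)*x/3) + C2*cos(sqrt(7)*x/3)


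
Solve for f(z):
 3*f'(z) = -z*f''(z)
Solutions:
 f(z) = C1 + C2/z^2


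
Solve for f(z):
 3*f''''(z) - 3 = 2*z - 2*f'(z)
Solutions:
 f(z) = C1 + C4*exp(-2^(1/3)*3^(2/3)*z/3) + z^2/2 + 3*z/2 + (C2*sin(2^(1/3)*3^(1/6)*z/2) + C3*cos(2^(1/3)*3^(1/6)*z/2))*exp(2^(1/3)*3^(2/3)*z/6)


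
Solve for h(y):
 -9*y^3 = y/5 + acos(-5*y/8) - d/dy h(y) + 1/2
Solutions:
 h(y) = C1 + 9*y^4/4 + y^2/10 + y*acos(-5*y/8) + y/2 + sqrt(64 - 25*y^2)/5


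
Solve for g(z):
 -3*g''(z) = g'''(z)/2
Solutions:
 g(z) = C1 + C2*z + C3*exp(-6*z)


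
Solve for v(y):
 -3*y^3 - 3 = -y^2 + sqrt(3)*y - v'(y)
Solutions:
 v(y) = C1 + 3*y^4/4 - y^3/3 + sqrt(3)*y^2/2 + 3*y


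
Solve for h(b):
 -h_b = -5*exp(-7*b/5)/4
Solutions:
 h(b) = C1 - 25*exp(-7*b/5)/28


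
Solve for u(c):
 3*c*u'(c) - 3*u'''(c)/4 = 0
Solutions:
 u(c) = C1 + Integral(C2*airyai(2^(2/3)*c) + C3*airybi(2^(2/3)*c), c)


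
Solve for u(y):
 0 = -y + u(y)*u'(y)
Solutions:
 u(y) = -sqrt(C1 + y^2)
 u(y) = sqrt(C1 + y^2)


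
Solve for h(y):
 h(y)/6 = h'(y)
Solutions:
 h(y) = C1*exp(y/6)


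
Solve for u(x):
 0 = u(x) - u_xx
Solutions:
 u(x) = C1*exp(-x) + C2*exp(x)


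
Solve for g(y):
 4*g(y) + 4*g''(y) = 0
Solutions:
 g(y) = C1*sin(y) + C2*cos(y)


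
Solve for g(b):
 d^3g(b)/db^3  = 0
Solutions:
 g(b) = C1 + C2*b + C3*b^2


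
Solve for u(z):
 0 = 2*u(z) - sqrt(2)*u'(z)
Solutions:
 u(z) = C1*exp(sqrt(2)*z)


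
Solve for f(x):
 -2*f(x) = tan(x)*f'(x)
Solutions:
 f(x) = C1/sin(x)^2


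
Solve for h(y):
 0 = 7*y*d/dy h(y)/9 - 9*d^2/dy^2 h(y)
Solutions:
 h(y) = C1 + C2*erfi(sqrt(14)*y/18)


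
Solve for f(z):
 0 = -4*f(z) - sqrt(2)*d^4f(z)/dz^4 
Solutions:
 f(z) = (C1*sin(2^(7/8)*z/2) + C2*cos(2^(7/8)*z/2))*exp(-2^(7/8)*z/2) + (C3*sin(2^(7/8)*z/2) + C4*cos(2^(7/8)*z/2))*exp(2^(7/8)*z/2)


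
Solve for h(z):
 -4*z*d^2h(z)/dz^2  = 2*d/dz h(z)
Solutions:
 h(z) = C1 + C2*sqrt(z)


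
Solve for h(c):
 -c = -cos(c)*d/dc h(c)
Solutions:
 h(c) = C1 + Integral(c/cos(c), c)


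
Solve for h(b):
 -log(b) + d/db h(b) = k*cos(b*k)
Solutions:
 h(b) = C1 + b*log(b) - b + k*Piecewise((sin(b*k)/k, Ne(k, 0)), (b, True))


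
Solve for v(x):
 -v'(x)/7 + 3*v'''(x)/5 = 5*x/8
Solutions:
 v(x) = C1 + C2*exp(-sqrt(105)*x/21) + C3*exp(sqrt(105)*x/21) - 35*x^2/16


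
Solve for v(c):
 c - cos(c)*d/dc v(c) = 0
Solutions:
 v(c) = C1 + Integral(c/cos(c), c)


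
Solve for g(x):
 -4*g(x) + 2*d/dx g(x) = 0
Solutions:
 g(x) = C1*exp(2*x)


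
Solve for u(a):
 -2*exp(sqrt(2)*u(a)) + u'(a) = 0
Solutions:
 u(a) = sqrt(2)*(2*log(-1/(C1 + 2*a)) - log(2))/4


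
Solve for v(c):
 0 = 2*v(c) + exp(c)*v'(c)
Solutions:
 v(c) = C1*exp(2*exp(-c))


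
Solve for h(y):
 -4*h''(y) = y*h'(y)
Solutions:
 h(y) = C1 + C2*erf(sqrt(2)*y/4)


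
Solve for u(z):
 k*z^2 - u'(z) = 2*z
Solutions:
 u(z) = C1 + k*z^3/3 - z^2


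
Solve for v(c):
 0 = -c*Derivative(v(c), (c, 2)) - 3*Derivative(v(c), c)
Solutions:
 v(c) = C1 + C2/c^2


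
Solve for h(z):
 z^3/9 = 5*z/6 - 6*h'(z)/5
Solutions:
 h(z) = C1 - 5*z^4/216 + 25*z^2/72


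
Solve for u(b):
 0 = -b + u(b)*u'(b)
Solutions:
 u(b) = -sqrt(C1 + b^2)
 u(b) = sqrt(C1 + b^2)


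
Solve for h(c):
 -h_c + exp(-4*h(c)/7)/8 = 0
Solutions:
 h(c) = 7*log(-I*(C1 + c/14)^(1/4))
 h(c) = 7*log(I*(C1 + c/14)^(1/4))
 h(c) = 7*log(-(C1 + c/14)^(1/4))
 h(c) = 7*log(C1 + c/14)/4


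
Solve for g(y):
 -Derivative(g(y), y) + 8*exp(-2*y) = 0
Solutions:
 g(y) = C1 - 4*exp(-2*y)


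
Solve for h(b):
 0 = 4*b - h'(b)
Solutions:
 h(b) = C1 + 2*b^2


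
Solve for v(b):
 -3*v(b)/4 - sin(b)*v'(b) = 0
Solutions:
 v(b) = C1*(cos(b) + 1)^(3/8)/(cos(b) - 1)^(3/8)


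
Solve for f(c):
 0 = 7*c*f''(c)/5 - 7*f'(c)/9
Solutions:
 f(c) = C1 + C2*c^(14/9)


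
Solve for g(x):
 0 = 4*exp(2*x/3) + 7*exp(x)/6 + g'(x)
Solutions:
 g(x) = C1 - 6*exp(2*x/3) - 7*exp(x)/6


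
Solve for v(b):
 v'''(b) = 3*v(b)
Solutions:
 v(b) = C3*exp(3^(1/3)*b) + (C1*sin(3^(5/6)*b/2) + C2*cos(3^(5/6)*b/2))*exp(-3^(1/3)*b/2)


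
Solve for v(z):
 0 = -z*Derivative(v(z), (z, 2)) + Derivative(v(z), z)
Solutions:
 v(z) = C1 + C2*z^2


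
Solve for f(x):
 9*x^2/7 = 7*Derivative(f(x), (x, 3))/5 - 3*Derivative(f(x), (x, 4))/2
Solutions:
 f(x) = C1 + C2*x + C3*x^2 + C4*exp(14*x/15) + 3*x^5/196 + 225*x^4/2744 + 3375*x^3/9604


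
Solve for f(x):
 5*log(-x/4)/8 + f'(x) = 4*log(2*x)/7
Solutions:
 f(x) = C1 - 3*x*log(x)/56 + x*(3 + 102*log(2) - 35*I*pi)/56


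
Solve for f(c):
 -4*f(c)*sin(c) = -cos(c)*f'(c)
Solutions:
 f(c) = C1/cos(c)^4


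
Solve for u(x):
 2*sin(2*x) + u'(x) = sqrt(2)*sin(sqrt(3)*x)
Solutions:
 u(x) = C1 + cos(2*x) - sqrt(6)*cos(sqrt(3)*x)/3


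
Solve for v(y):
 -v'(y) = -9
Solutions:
 v(y) = C1 + 9*y


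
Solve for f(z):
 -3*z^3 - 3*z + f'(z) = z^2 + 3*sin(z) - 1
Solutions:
 f(z) = C1 + 3*z^4/4 + z^3/3 + 3*z^2/2 - z - 3*cos(z)


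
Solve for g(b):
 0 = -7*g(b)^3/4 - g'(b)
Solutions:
 g(b) = -sqrt(2)*sqrt(-1/(C1 - 7*b))
 g(b) = sqrt(2)*sqrt(-1/(C1 - 7*b))


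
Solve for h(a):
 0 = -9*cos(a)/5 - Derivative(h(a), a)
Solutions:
 h(a) = C1 - 9*sin(a)/5


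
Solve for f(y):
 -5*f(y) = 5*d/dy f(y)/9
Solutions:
 f(y) = C1*exp(-9*y)


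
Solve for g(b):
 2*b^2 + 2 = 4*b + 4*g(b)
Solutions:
 g(b) = b^2/2 - b + 1/2


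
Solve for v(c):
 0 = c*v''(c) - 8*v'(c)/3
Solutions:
 v(c) = C1 + C2*c^(11/3)


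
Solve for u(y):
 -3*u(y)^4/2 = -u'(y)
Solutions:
 u(y) = 2^(1/3)*(-1/(C1 + 9*y))^(1/3)
 u(y) = 2^(1/3)*(-1/(C1 + 3*y))^(1/3)*(-3^(2/3) - 3*3^(1/6)*I)/6
 u(y) = 2^(1/3)*(-1/(C1 + 3*y))^(1/3)*(-3^(2/3) + 3*3^(1/6)*I)/6


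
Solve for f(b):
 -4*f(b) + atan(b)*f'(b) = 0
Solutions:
 f(b) = C1*exp(4*Integral(1/atan(b), b))


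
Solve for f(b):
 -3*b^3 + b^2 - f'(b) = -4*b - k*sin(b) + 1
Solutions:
 f(b) = C1 - 3*b^4/4 + b^3/3 + 2*b^2 - b - k*cos(b)


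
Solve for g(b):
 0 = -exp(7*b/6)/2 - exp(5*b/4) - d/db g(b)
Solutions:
 g(b) = C1 - 3*exp(7*b/6)/7 - 4*exp(5*b/4)/5


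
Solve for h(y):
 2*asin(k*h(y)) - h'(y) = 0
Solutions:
 Integral(1/asin(_y*k), (_y, h(y))) = C1 + 2*y


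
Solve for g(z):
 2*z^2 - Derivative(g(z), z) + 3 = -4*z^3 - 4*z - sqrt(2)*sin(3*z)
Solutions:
 g(z) = C1 + z^4 + 2*z^3/3 + 2*z^2 + 3*z - sqrt(2)*cos(3*z)/3


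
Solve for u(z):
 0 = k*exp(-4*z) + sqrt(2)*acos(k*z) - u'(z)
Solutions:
 u(z) = C1 - Piecewise((k*exp(-4*z)/4 - sqrt(2)*z*acos(k*z) + sqrt(2)*sqrt(-k^2*z^2 + 1)/k, Ne(k, 0)), (-sqrt(2)*pi*z/2, True))


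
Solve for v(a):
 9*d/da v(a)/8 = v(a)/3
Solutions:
 v(a) = C1*exp(8*a/27)


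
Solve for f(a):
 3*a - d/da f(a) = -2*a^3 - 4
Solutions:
 f(a) = C1 + a^4/2 + 3*a^2/2 + 4*a


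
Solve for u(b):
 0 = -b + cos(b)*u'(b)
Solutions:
 u(b) = C1 + Integral(b/cos(b), b)


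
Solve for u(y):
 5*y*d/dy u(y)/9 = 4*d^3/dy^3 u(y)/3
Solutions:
 u(y) = C1 + Integral(C2*airyai(90^(1/3)*y/6) + C3*airybi(90^(1/3)*y/6), y)


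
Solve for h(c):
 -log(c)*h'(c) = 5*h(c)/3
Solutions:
 h(c) = C1*exp(-5*li(c)/3)


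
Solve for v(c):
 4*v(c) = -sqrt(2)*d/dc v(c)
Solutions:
 v(c) = C1*exp(-2*sqrt(2)*c)


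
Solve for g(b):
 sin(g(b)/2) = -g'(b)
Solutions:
 g(b) = -2*acos((-C1 - exp(b))/(C1 - exp(b))) + 4*pi
 g(b) = 2*acos((-C1 - exp(b))/(C1 - exp(b)))


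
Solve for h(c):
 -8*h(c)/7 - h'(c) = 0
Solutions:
 h(c) = C1*exp(-8*c/7)


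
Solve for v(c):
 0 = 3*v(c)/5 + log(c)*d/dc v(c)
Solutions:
 v(c) = C1*exp(-3*li(c)/5)


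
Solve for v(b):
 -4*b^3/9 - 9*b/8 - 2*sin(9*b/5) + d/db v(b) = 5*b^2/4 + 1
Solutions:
 v(b) = C1 + b^4/9 + 5*b^3/12 + 9*b^2/16 + b - 10*cos(9*b/5)/9


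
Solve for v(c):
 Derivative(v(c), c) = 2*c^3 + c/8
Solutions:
 v(c) = C1 + c^4/2 + c^2/16


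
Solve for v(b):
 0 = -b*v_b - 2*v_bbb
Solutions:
 v(b) = C1 + Integral(C2*airyai(-2^(2/3)*b/2) + C3*airybi(-2^(2/3)*b/2), b)


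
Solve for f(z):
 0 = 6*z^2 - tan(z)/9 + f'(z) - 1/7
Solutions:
 f(z) = C1 - 2*z^3 + z/7 - log(cos(z))/9


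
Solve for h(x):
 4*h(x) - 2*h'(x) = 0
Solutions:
 h(x) = C1*exp(2*x)


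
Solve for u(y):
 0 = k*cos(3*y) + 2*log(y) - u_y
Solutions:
 u(y) = C1 + k*sin(3*y)/3 + 2*y*log(y) - 2*y


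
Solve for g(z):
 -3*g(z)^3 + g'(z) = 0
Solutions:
 g(z) = -sqrt(2)*sqrt(-1/(C1 + 3*z))/2
 g(z) = sqrt(2)*sqrt(-1/(C1 + 3*z))/2


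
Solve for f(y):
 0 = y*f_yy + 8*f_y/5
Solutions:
 f(y) = C1 + C2/y^(3/5)


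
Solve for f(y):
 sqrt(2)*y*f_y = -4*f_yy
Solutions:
 f(y) = C1 + C2*erf(2^(3/4)*y/4)


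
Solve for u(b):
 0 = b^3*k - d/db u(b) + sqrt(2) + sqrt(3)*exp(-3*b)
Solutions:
 u(b) = C1 + b^4*k/4 + sqrt(2)*b - sqrt(3)*exp(-3*b)/3


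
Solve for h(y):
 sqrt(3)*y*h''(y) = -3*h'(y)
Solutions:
 h(y) = C1 + C2*y^(1 - sqrt(3))


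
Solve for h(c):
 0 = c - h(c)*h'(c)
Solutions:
 h(c) = -sqrt(C1 + c^2)
 h(c) = sqrt(C1 + c^2)


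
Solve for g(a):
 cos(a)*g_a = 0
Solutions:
 g(a) = C1


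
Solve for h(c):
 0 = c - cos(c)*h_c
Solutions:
 h(c) = C1 + Integral(c/cos(c), c)


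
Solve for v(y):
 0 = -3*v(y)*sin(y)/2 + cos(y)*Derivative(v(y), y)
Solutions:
 v(y) = C1/cos(y)^(3/2)


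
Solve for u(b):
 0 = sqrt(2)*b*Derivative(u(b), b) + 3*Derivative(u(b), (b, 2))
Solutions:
 u(b) = C1 + C2*erf(2^(3/4)*sqrt(3)*b/6)


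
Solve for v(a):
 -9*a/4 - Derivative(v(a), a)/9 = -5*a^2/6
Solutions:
 v(a) = C1 + 5*a^3/2 - 81*a^2/8


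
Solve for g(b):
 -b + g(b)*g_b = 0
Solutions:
 g(b) = -sqrt(C1 + b^2)
 g(b) = sqrt(C1 + b^2)


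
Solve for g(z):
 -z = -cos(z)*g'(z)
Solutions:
 g(z) = C1 + Integral(z/cos(z), z)


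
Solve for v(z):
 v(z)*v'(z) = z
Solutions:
 v(z) = -sqrt(C1 + z^2)
 v(z) = sqrt(C1 + z^2)


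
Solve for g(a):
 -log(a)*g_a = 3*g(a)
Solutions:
 g(a) = C1*exp(-3*li(a))


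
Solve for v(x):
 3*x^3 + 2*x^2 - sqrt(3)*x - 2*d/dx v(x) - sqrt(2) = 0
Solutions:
 v(x) = C1 + 3*x^4/8 + x^3/3 - sqrt(3)*x^2/4 - sqrt(2)*x/2


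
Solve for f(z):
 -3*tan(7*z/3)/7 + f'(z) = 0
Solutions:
 f(z) = C1 - 9*log(cos(7*z/3))/49


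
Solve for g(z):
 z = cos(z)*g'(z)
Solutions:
 g(z) = C1 + Integral(z/cos(z), z)


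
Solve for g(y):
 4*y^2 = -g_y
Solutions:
 g(y) = C1 - 4*y^3/3


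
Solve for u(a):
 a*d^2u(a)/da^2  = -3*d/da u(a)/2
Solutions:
 u(a) = C1 + C2/sqrt(a)


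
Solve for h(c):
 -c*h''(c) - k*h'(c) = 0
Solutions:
 h(c) = C1 + c^(1 - re(k))*(C2*sin(log(c)*Abs(im(k))) + C3*cos(log(c)*im(k)))


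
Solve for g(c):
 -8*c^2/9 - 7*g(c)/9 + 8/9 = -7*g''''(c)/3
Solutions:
 g(c) = C1*exp(-3^(3/4)*c/3) + C2*exp(3^(3/4)*c/3) + C3*sin(3^(3/4)*c/3) + C4*cos(3^(3/4)*c/3) - 8*c^2/7 + 8/7


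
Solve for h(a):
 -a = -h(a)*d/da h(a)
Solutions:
 h(a) = -sqrt(C1 + a^2)
 h(a) = sqrt(C1 + a^2)


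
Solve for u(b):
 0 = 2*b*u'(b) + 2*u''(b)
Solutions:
 u(b) = C1 + C2*erf(sqrt(2)*b/2)


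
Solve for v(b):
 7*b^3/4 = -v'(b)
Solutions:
 v(b) = C1 - 7*b^4/16


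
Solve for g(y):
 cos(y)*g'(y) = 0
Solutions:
 g(y) = C1


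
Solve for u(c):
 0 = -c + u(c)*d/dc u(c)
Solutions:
 u(c) = -sqrt(C1 + c^2)
 u(c) = sqrt(C1 + c^2)


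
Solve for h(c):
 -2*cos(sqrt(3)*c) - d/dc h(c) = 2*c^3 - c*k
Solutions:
 h(c) = C1 - c^4/2 + c^2*k/2 - 2*sqrt(3)*sin(sqrt(3)*c)/3


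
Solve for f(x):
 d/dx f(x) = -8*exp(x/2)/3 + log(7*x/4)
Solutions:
 f(x) = C1 + x*log(x) + x*(-2*log(2) - 1 + log(7)) - 16*exp(x/2)/3


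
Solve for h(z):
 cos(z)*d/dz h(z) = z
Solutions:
 h(z) = C1 + Integral(z/cos(z), z)


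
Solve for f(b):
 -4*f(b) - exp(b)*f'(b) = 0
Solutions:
 f(b) = C1*exp(4*exp(-b))


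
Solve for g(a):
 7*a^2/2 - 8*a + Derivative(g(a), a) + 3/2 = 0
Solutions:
 g(a) = C1 - 7*a^3/6 + 4*a^2 - 3*a/2


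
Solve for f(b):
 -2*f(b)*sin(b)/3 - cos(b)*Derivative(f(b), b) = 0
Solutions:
 f(b) = C1*cos(b)^(2/3)


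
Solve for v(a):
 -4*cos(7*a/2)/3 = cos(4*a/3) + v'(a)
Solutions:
 v(a) = C1 - 3*sin(4*a/3)/4 - 8*sin(7*a/2)/21


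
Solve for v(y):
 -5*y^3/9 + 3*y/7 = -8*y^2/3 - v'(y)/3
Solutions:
 v(y) = C1 + 5*y^4/12 - 8*y^3/3 - 9*y^2/14


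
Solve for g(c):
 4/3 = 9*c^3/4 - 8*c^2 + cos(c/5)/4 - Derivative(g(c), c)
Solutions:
 g(c) = C1 + 9*c^4/16 - 8*c^3/3 - 4*c/3 + 5*sin(c/5)/4


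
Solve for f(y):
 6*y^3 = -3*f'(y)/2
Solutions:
 f(y) = C1 - y^4


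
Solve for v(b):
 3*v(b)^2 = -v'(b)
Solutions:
 v(b) = 1/(C1 + 3*b)


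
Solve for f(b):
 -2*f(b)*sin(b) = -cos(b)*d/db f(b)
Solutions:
 f(b) = C1/cos(b)^2


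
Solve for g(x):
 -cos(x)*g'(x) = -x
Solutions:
 g(x) = C1 + Integral(x/cos(x), x)


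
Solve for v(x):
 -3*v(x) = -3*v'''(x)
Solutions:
 v(x) = C3*exp(x) + (C1*sin(sqrt(3)*x/2) + C2*cos(sqrt(3)*x/2))*exp(-x/2)


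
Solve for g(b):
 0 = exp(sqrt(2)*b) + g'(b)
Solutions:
 g(b) = C1 - sqrt(2)*exp(sqrt(2)*b)/2


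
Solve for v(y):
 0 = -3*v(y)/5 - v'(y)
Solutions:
 v(y) = C1*exp(-3*y/5)


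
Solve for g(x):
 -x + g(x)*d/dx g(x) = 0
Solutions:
 g(x) = -sqrt(C1 + x^2)
 g(x) = sqrt(C1 + x^2)


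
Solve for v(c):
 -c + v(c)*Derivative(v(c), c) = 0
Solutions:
 v(c) = -sqrt(C1 + c^2)
 v(c) = sqrt(C1 + c^2)


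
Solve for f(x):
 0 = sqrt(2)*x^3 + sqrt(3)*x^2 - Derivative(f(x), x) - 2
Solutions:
 f(x) = C1 + sqrt(2)*x^4/4 + sqrt(3)*x^3/3 - 2*x


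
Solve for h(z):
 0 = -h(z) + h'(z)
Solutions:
 h(z) = C1*exp(z)


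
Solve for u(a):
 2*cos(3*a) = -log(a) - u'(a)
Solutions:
 u(a) = C1 - a*log(a) + a - 2*sin(3*a)/3


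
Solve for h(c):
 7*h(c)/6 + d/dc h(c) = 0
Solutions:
 h(c) = C1*exp(-7*c/6)


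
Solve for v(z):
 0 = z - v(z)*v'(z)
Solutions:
 v(z) = -sqrt(C1 + z^2)
 v(z) = sqrt(C1 + z^2)


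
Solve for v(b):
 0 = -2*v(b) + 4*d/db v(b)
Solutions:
 v(b) = C1*exp(b/2)


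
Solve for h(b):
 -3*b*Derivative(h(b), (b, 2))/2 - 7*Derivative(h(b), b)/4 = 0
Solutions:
 h(b) = C1 + C2/b^(1/6)


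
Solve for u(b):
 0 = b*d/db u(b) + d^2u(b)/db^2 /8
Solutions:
 u(b) = C1 + C2*erf(2*b)


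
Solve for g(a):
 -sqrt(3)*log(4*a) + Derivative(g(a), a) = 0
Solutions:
 g(a) = C1 + sqrt(3)*a*log(a) - sqrt(3)*a + 2*sqrt(3)*a*log(2)


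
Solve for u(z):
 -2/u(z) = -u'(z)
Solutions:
 u(z) = -sqrt(C1 + 4*z)
 u(z) = sqrt(C1 + 4*z)


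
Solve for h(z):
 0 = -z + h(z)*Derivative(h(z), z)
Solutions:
 h(z) = -sqrt(C1 + z^2)
 h(z) = sqrt(C1 + z^2)


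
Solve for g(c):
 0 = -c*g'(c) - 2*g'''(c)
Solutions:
 g(c) = C1 + Integral(C2*airyai(-2^(2/3)*c/2) + C3*airybi(-2^(2/3)*c/2), c)


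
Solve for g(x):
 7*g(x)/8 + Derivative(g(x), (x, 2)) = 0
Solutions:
 g(x) = C1*sin(sqrt(14)*x/4) + C2*cos(sqrt(14)*x/4)


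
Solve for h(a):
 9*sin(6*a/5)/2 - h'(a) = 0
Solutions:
 h(a) = C1 - 15*cos(6*a/5)/4


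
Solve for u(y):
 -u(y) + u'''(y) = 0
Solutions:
 u(y) = C3*exp(y) + (C1*sin(sqrt(3)*y/2) + C2*cos(sqrt(3)*y/2))*exp(-y/2)


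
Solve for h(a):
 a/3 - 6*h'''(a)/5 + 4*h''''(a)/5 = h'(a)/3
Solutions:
 h(a) = C1 + C2*exp(a*(-3^(2/3)*(sqrt(55) + 8)^(1/3) - 3*3^(1/3)/(sqrt(55) + 8)^(1/3) + 6)/12)*sin(3^(1/6)*a*(-(sqrt(55) + 8)^(1/3) + 3^(2/3)/(sqrt(55) + 8)^(1/3))/4) + C3*exp(a*(-3^(2/3)*(sqrt(55) + 8)^(1/3) - 3*3^(1/3)/(sqrt(55) + 8)^(1/3) + 6)/12)*cos(3^(1/6)*a*(-(sqrt(55) + 8)^(1/3) + 3^(2/3)/(sqrt(55) + 8)^(1/3))/4) + C4*exp(a*(3*3^(1/3)/(sqrt(55) + 8)^(1/3) + 3 + 3^(2/3)*(sqrt(55) + 8)^(1/3))/6) + a^2/2


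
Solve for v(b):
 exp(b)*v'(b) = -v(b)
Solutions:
 v(b) = C1*exp(exp(-b))


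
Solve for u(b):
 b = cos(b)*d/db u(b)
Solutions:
 u(b) = C1 + Integral(b/cos(b), b)


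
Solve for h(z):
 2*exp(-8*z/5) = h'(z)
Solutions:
 h(z) = C1 - 5*exp(-8*z/5)/4


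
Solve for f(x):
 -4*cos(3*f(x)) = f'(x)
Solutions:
 f(x) = -asin((C1 + exp(24*x))/(C1 - exp(24*x)))/3 + pi/3
 f(x) = asin((C1 + exp(24*x))/(C1 - exp(24*x)))/3


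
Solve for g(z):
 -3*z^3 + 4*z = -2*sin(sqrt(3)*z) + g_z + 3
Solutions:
 g(z) = C1 - 3*z^4/4 + 2*z^2 - 3*z - 2*sqrt(3)*cos(sqrt(3)*z)/3


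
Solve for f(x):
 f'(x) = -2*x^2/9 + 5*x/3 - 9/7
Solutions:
 f(x) = C1 - 2*x^3/27 + 5*x^2/6 - 9*x/7


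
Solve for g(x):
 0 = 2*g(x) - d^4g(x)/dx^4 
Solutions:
 g(x) = C1*exp(-2^(1/4)*x) + C2*exp(2^(1/4)*x) + C3*sin(2^(1/4)*x) + C4*cos(2^(1/4)*x)


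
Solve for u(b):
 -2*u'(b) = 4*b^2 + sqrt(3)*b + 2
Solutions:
 u(b) = C1 - 2*b^3/3 - sqrt(3)*b^2/4 - b


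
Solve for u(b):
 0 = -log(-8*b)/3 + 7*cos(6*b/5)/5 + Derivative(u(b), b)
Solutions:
 u(b) = C1 + b*log(-b)/3 - b/3 + b*log(2) - 7*sin(6*b/5)/6


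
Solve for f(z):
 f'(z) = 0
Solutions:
 f(z) = C1


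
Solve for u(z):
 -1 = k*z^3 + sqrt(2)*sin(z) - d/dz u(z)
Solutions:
 u(z) = C1 + k*z^4/4 + z - sqrt(2)*cos(z)


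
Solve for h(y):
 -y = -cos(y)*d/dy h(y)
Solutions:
 h(y) = C1 + Integral(y/cos(y), y)


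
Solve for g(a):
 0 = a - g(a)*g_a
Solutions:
 g(a) = -sqrt(C1 + a^2)
 g(a) = sqrt(C1 + a^2)


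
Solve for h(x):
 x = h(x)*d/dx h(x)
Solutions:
 h(x) = -sqrt(C1 + x^2)
 h(x) = sqrt(C1 + x^2)


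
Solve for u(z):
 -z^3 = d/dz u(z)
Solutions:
 u(z) = C1 - z^4/4


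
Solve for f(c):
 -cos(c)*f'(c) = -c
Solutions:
 f(c) = C1 + Integral(c/cos(c), c)


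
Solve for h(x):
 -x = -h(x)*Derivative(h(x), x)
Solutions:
 h(x) = -sqrt(C1 + x^2)
 h(x) = sqrt(C1 + x^2)


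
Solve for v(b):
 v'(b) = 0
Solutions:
 v(b) = C1


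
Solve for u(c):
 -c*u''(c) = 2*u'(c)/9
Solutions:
 u(c) = C1 + C2*c^(7/9)


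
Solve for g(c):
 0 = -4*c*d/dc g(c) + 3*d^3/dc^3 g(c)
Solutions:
 g(c) = C1 + Integral(C2*airyai(6^(2/3)*c/3) + C3*airybi(6^(2/3)*c/3), c)


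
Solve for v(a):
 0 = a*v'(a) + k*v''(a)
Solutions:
 v(a) = C1 + C2*sqrt(k)*erf(sqrt(2)*a*sqrt(1/k)/2)


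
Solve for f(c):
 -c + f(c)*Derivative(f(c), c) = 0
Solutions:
 f(c) = -sqrt(C1 + c^2)
 f(c) = sqrt(C1 + c^2)


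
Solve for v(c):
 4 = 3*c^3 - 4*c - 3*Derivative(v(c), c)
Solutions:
 v(c) = C1 + c^4/4 - 2*c^2/3 - 4*c/3


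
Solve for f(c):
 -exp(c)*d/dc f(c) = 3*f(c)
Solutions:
 f(c) = C1*exp(3*exp(-c))


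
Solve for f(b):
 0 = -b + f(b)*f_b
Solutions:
 f(b) = -sqrt(C1 + b^2)
 f(b) = sqrt(C1 + b^2)


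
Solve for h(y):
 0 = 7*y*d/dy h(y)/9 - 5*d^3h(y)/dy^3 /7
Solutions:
 h(y) = C1 + Integral(C2*airyai(7^(2/3)*75^(1/3)*y/15) + C3*airybi(7^(2/3)*75^(1/3)*y/15), y)


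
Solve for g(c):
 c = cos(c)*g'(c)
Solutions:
 g(c) = C1 + Integral(c/cos(c), c)


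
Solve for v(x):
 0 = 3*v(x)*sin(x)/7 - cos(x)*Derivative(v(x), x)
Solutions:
 v(x) = C1/cos(x)^(3/7)


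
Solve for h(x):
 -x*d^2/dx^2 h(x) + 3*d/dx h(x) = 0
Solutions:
 h(x) = C1 + C2*x^4


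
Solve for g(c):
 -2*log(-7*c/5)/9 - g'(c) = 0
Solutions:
 g(c) = C1 - 2*c*log(-c)/9 + 2*c*(-log(7) + 1 + log(5))/9


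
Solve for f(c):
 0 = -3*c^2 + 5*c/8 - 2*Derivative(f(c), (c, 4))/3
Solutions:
 f(c) = C1 + C2*c + C3*c^2 + C4*c^3 - c^6/80 + c^5/128


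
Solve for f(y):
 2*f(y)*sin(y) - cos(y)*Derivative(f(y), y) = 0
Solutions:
 f(y) = C1/cos(y)^2


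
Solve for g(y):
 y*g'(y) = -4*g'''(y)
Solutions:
 g(y) = C1 + Integral(C2*airyai(-2^(1/3)*y/2) + C3*airybi(-2^(1/3)*y/2), y)


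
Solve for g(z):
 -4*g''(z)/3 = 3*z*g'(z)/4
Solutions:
 g(z) = C1 + C2*erf(3*sqrt(2)*z/8)


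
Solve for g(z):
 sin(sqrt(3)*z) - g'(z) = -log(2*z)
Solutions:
 g(z) = C1 + z*log(z) - z + z*log(2) - sqrt(3)*cos(sqrt(3)*z)/3


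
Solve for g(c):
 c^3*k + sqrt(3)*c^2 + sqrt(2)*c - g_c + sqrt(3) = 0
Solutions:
 g(c) = C1 + c^4*k/4 + sqrt(3)*c^3/3 + sqrt(2)*c^2/2 + sqrt(3)*c


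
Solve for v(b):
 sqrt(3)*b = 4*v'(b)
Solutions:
 v(b) = C1 + sqrt(3)*b^2/8


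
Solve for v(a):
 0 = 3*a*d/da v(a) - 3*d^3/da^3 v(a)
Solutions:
 v(a) = C1 + Integral(C2*airyai(a) + C3*airybi(a), a)


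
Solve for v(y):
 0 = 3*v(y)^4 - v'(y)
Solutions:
 v(y) = (-1/(C1 + 9*y))^(1/3)
 v(y) = (-1/(C1 + 3*y))^(1/3)*(-3^(2/3) - 3*3^(1/6)*I)/6
 v(y) = (-1/(C1 + 3*y))^(1/3)*(-3^(2/3) + 3*3^(1/6)*I)/6


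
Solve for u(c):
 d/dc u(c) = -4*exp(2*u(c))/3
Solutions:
 u(c) = log(-sqrt(1/(C1 + 4*c))) - log(2) + log(6)/2
 u(c) = log(1/(C1 + 4*c))/2 - log(2) + log(6)/2


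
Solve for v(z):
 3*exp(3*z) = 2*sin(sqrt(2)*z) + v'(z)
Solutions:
 v(z) = C1 + exp(3*z) + sqrt(2)*cos(sqrt(2)*z)


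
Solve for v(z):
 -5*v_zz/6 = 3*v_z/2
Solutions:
 v(z) = C1 + C2*exp(-9*z/5)


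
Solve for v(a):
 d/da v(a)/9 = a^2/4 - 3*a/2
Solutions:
 v(a) = C1 + 3*a^3/4 - 27*a^2/4


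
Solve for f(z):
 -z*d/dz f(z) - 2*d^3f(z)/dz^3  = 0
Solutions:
 f(z) = C1 + Integral(C2*airyai(-2^(2/3)*z/2) + C3*airybi(-2^(2/3)*z/2), z)


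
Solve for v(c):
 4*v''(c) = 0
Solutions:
 v(c) = C1 + C2*c


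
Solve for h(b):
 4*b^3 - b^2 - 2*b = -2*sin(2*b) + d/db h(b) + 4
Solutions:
 h(b) = C1 + b^4 - b^3/3 - b^2 - 4*b - cos(2*b)


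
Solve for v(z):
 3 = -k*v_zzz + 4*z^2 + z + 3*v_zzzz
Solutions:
 v(z) = C1 + C2*z + C3*z^2 + C4*exp(k*z/3) + z^5/(15*k) + z^4*(1/24 + 1/k)/k + z^3*(-1/2 + 1/(2*k) + 12/k^2)/k


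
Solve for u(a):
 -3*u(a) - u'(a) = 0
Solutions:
 u(a) = C1*exp(-3*a)


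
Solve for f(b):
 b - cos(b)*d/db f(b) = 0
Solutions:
 f(b) = C1 + Integral(b/cos(b), b)


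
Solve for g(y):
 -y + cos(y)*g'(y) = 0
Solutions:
 g(y) = C1 + Integral(y/cos(y), y)


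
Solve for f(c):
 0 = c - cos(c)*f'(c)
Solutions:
 f(c) = C1 + Integral(c/cos(c), c)


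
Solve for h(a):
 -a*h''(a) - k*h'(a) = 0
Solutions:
 h(a) = C1 + a^(1 - re(k))*(C2*sin(log(a)*Abs(im(k))) + C3*cos(log(a)*im(k)))


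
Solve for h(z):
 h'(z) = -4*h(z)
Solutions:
 h(z) = C1*exp(-4*z)


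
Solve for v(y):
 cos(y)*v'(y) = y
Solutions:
 v(y) = C1 + Integral(y/cos(y), y)


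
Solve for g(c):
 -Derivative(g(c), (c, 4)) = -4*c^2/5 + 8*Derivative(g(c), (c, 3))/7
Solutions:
 g(c) = C1 + C2*c + C3*c^2 + C4*exp(-8*c/7) + 7*c^5/600 - 49*c^4/960 + 343*c^3/1920


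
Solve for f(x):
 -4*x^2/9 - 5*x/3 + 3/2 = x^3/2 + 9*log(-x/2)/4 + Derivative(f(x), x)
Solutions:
 f(x) = C1 - x^4/8 - 4*x^3/27 - 5*x^2/6 - 9*x*log(-x)/4 + 3*x*(3*log(2) + 5)/4


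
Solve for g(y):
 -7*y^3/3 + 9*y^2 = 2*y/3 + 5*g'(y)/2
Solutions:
 g(y) = C1 - 7*y^4/30 + 6*y^3/5 - 2*y^2/15


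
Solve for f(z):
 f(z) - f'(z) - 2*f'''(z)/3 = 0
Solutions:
 f(z) = C1*exp(2^(1/3)*z*(-(3 + sqrt(11))^(1/3) + 2^(1/3)/(3 + sqrt(11))^(1/3))/4)*sin(2^(1/3)*sqrt(3)*z*(2^(1/3)/(3 + sqrt(11))^(1/3) + (3 + sqrt(11))^(1/3))/4) + C2*exp(2^(1/3)*z*(-(3 + sqrt(11))^(1/3) + 2^(1/3)/(3 + sqrt(11))^(1/3))/4)*cos(2^(1/3)*sqrt(3)*z*(2^(1/3)/(3 + sqrt(11))^(1/3) + (3 + sqrt(11))^(1/3))/4) + C3*exp(-2^(1/3)*z*(-(3 + sqrt(11))^(1/3) + 2^(1/3)/(3 + sqrt(11))^(1/3))/2)


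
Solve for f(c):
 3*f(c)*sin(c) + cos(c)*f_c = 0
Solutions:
 f(c) = C1*cos(c)^3


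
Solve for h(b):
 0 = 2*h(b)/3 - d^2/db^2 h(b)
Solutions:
 h(b) = C1*exp(-sqrt(6)*b/3) + C2*exp(sqrt(6)*b/3)


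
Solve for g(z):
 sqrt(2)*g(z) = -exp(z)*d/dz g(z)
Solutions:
 g(z) = C1*exp(sqrt(2)*exp(-z))


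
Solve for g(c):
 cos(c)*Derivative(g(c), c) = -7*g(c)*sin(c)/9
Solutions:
 g(c) = C1*cos(c)^(7/9)


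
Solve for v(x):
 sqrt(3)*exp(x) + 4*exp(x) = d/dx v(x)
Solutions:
 v(x) = C1 + sqrt(3)*exp(x) + 4*exp(x)


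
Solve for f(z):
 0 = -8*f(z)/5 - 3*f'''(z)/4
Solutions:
 f(z) = C3*exp(-2*30^(2/3)*z/15) + (C1*sin(10^(2/3)*3^(1/6)*z/5) + C2*cos(10^(2/3)*3^(1/6)*z/5))*exp(30^(2/3)*z/15)


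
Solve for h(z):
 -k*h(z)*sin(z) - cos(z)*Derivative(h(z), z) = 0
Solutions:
 h(z) = C1*exp(k*log(cos(z)))


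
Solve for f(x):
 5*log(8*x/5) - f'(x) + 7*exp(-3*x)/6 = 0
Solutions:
 f(x) = C1 + 5*x*log(x) + 5*x*(-log(5) - 1 + 3*log(2)) - 7*exp(-3*x)/18


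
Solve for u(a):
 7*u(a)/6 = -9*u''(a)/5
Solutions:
 u(a) = C1*sin(sqrt(210)*a/18) + C2*cos(sqrt(210)*a/18)


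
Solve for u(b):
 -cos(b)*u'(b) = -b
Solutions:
 u(b) = C1 + Integral(b/cos(b), b)


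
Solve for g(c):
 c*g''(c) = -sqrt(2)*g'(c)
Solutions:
 g(c) = C1 + C2*c^(1 - sqrt(2))


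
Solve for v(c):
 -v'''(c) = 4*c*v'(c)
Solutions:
 v(c) = C1 + Integral(C2*airyai(-2^(2/3)*c) + C3*airybi(-2^(2/3)*c), c)


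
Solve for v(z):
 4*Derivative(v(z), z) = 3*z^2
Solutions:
 v(z) = C1 + z^3/4


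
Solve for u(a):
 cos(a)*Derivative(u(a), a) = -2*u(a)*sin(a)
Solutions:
 u(a) = C1*cos(a)^2


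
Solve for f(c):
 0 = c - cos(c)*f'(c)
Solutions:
 f(c) = C1 + Integral(c/cos(c), c)


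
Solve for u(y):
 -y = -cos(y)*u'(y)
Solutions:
 u(y) = C1 + Integral(y/cos(y), y)


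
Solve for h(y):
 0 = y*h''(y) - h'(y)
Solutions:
 h(y) = C1 + C2*y^2


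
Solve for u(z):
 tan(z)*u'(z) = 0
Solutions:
 u(z) = C1


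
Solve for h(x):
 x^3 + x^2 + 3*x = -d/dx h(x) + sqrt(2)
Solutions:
 h(x) = C1 - x^4/4 - x^3/3 - 3*x^2/2 + sqrt(2)*x


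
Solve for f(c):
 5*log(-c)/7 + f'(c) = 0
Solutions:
 f(c) = C1 - 5*c*log(-c)/7 + 5*c/7


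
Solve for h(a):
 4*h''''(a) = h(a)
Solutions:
 h(a) = C1*exp(-sqrt(2)*a/2) + C2*exp(sqrt(2)*a/2) + C3*sin(sqrt(2)*a/2) + C4*cos(sqrt(2)*a/2)


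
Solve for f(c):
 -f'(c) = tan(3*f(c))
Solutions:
 f(c) = -asin(C1*exp(-3*c))/3 + pi/3
 f(c) = asin(C1*exp(-3*c))/3


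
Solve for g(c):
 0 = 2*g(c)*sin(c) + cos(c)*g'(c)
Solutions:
 g(c) = C1*cos(c)^2


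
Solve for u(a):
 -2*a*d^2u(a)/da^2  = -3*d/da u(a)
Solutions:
 u(a) = C1 + C2*a^(5/2)


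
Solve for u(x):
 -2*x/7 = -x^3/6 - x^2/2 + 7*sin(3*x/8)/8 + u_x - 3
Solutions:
 u(x) = C1 + x^4/24 + x^3/6 - x^2/7 + 3*x + 7*cos(3*x/8)/3


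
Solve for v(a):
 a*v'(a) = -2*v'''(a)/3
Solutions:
 v(a) = C1 + Integral(C2*airyai(-2^(2/3)*3^(1/3)*a/2) + C3*airybi(-2^(2/3)*3^(1/3)*a/2), a)


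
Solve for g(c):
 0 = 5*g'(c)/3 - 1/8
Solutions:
 g(c) = C1 + 3*c/40


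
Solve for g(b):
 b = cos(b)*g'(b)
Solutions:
 g(b) = C1 + Integral(b/cos(b), b)


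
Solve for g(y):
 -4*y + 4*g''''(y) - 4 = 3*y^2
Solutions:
 g(y) = C1 + C2*y + C3*y^2 + C4*y^3 + y^6/480 + y^5/120 + y^4/24


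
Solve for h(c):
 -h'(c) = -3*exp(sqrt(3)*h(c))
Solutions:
 h(c) = sqrt(3)*(2*log(-1/(C1 + 3*c)) - log(3))/6


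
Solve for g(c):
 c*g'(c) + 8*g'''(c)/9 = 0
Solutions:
 g(c) = C1 + Integral(C2*airyai(-3^(2/3)*c/2) + C3*airybi(-3^(2/3)*c/2), c)


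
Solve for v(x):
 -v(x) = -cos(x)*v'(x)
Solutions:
 v(x) = C1*sqrt(sin(x) + 1)/sqrt(sin(x) - 1)


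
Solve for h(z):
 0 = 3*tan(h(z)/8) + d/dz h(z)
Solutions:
 h(z) = -8*asin(C1*exp(-3*z/8)) + 8*pi
 h(z) = 8*asin(C1*exp(-3*z/8))


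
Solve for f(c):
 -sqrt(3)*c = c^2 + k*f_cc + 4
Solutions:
 f(c) = C1 + C2*c - c^4/(12*k) - sqrt(3)*c^3/(6*k) - 2*c^2/k


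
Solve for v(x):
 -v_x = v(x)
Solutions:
 v(x) = C1*exp(-x)


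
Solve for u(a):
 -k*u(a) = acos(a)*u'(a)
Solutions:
 u(a) = C1*exp(-k*Integral(1/acos(a), a))


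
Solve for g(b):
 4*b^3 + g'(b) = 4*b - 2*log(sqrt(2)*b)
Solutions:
 g(b) = C1 - b^4 + 2*b^2 - 2*b*log(b) - b*log(2) + 2*b


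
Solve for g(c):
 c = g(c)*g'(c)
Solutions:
 g(c) = -sqrt(C1 + c^2)
 g(c) = sqrt(C1 + c^2)


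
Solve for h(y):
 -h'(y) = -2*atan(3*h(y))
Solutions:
 Integral(1/atan(3*_y), (_y, h(y))) = C1 + 2*y


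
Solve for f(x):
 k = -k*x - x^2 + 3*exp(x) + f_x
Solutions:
 f(x) = C1 + k*x^2/2 + k*x + x^3/3 - 3*exp(x)


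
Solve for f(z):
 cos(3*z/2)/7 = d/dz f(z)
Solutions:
 f(z) = C1 + 2*sin(3*z/2)/21


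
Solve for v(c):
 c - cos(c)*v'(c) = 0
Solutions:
 v(c) = C1 + Integral(c/cos(c), c)


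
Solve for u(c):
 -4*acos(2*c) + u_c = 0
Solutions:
 u(c) = C1 + 4*c*acos(2*c) - 2*sqrt(1 - 4*c^2)


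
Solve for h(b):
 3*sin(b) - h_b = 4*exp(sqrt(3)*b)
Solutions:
 h(b) = C1 - 4*sqrt(3)*exp(sqrt(3)*b)/3 - 3*cos(b)


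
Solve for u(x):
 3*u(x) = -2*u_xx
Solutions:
 u(x) = C1*sin(sqrt(6)*x/2) + C2*cos(sqrt(6)*x/2)


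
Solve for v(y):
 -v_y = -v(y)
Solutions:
 v(y) = C1*exp(y)


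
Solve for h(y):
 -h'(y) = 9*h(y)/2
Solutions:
 h(y) = C1*exp(-9*y/2)


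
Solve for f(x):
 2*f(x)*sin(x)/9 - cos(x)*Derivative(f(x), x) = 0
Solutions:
 f(x) = C1/cos(x)^(2/9)


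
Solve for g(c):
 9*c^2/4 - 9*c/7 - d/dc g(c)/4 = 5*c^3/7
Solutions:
 g(c) = C1 - 5*c^4/7 + 3*c^3 - 18*c^2/7


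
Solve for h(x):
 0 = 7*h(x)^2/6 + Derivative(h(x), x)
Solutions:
 h(x) = 6/(C1 + 7*x)


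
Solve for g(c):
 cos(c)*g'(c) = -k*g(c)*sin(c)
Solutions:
 g(c) = C1*exp(k*log(cos(c)))


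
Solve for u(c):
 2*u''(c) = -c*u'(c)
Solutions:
 u(c) = C1 + C2*erf(c/2)


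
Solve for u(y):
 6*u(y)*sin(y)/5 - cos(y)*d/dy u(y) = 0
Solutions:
 u(y) = C1/cos(y)^(6/5)


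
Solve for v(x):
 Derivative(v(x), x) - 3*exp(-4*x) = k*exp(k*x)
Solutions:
 v(x) = C1 + exp(k*x) - 3*exp(-4*x)/4


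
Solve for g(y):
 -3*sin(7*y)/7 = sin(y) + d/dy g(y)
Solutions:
 g(y) = C1 + cos(y) + 3*cos(7*y)/49


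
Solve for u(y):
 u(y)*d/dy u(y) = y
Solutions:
 u(y) = -sqrt(C1 + y^2)
 u(y) = sqrt(C1 + y^2)


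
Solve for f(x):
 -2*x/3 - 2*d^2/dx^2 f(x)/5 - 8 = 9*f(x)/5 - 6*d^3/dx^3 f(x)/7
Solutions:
 f(x) = C1*exp(x*(-14^(1/3)*(135*sqrt(165201) + 54871)^(1/3) - 14*14^(2/3)/(135*sqrt(165201) + 54871)^(1/3) + 28)/180)*sin(14^(1/3)*sqrt(3)*x*(-(135*sqrt(165201) + 54871)^(1/3) + 14*14^(1/3)/(135*sqrt(165201) + 54871)^(1/3))/180) + C2*exp(x*(-14^(1/3)*(135*sqrt(165201) + 54871)^(1/3) - 14*14^(2/3)/(135*sqrt(165201) + 54871)^(1/3) + 28)/180)*cos(14^(1/3)*sqrt(3)*x*(-(135*sqrt(165201) + 54871)^(1/3) + 14*14^(1/3)/(135*sqrt(165201) + 54871)^(1/3))/180) + C3*exp(x*(14*14^(2/3)/(135*sqrt(165201) + 54871)^(1/3) + 14 + 14^(1/3)*(135*sqrt(165201) + 54871)^(1/3))/90) - 10*x/27 - 40/9


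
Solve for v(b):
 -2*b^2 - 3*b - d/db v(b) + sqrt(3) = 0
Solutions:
 v(b) = C1 - 2*b^3/3 - 3*b^2/2 + sqrt(3)*b


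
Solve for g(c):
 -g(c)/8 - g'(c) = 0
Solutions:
 g(c) = C1*exp(-c/8)


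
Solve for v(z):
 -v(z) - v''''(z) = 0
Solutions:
 v(z) = (C1*sin(sqrt(2)*z/2) + C2*cos(sqrt(2)*z/2))*exp(-sqrt(2)*z/2) + (C3*sin(sqrt(2)*z/2) + C4*cos(sqrt(2)*z/2))*exp(sqrt(2)*z/2)


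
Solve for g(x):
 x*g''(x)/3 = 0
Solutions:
 g(x) = C1 + C2*x


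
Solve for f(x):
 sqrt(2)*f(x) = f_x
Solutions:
 f(x) = C1*exp(sqrt(2)*x)


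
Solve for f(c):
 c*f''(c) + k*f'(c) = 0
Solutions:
 f(c) = C1 + c^(1 - re(k))*(C2*sin(log(c)*Abs(im(k))) + C3*cos(log(c)*im(k)))


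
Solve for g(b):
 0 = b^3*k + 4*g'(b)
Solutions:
 g(b) = C1 - b^4*k/16


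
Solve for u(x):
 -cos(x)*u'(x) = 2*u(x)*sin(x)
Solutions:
 u(x) = C1*cos(x)^2


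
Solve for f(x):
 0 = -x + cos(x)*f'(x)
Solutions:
 f(x) = C1 + Integral(x/cos(x), x)


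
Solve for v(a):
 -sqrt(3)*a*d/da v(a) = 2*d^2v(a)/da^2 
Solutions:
 v(a) = C1 + C2*erf(3^(1/4)*a/2)


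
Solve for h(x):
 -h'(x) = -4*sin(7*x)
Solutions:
 h(x) = C1 - 4*cos(7*x)/7


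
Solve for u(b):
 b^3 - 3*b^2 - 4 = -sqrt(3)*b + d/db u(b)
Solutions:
 u(b) = C1 + b^4/4 - b^3 + sqrt(3)*b^2/2 - 4*b


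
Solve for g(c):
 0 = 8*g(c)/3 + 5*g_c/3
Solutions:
 g(c) = C1*exp(-8*c/5)


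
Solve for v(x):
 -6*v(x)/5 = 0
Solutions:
 v(x) = 0


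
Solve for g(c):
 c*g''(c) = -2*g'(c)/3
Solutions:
 g(c) = C1 + C2*c^(1/3)


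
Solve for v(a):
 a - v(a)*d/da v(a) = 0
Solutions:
 v(a) = -sqrt(C1 + a^2)
 v(a) = sqrt(C1 + a^2)


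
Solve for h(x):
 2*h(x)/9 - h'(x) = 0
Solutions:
 h(x) = C1*exp(2*x/9)


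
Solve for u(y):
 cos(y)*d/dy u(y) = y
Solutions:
 u(y) = C1 + Integral(y/cos(y), y)


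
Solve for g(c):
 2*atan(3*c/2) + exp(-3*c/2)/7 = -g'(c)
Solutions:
 g(c) = C1 - 2*c*atan(3*c/2) + 2*log(9*c^2 + 4)/3 + 2*exp(-3*c/2)/21


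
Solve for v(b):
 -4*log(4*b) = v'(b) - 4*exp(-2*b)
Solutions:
 v(b) = C1 - 4*b*log(b) + 4*b*(1 - 2*log(2)) - 2*exp(-2*b)


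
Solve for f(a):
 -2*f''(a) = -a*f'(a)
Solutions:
 f(a) = C1 + C2*erfi(a/2)


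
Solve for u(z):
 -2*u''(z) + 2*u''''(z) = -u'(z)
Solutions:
 u(z) = C1 + C2*exp(6^(1/3)*z*(2*6^(1/3)/(sqrt(33) + 9)^(1/3) + (sqrt(33) + 9)^(1/3))/12)*sin(2^(1/3)*3^(1/6)*z*(-3^(2/3)*(sqrt(33) + 9)^(1/3) + 6*2^(1/3)/(sqrt(33) + 9)^(1/3))/12) + C3*exp(6^(1/3)*z*(2*6^(1/3)/(sqrt(33) + 9)^(1/3) + (sqrt(33) + 9)^(1/3))/12)*cos(2^(1/3)*3^(1/6)*z*(-3^(2/3)*(sqrt(33) + 9)^(1/3) + 6*2^(1/3)/(sqrt(33) + 9)^(1/3))/12) + C4*exp(-6^(1/3)*z*(2*6^(1/3)/(sqrt(33) + 9)^(1/3) + (sqrt(33) + 9)^(1/3))/6)


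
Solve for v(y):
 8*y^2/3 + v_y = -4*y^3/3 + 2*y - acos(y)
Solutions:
 v(y) = C1 - y^4/3 - 8*y^3/9 + y^2 - y*acos(y) + sqrt(1 - y^2)


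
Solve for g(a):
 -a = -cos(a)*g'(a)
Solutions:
 g(a) = C1 + Integral(a/cos(a), a)


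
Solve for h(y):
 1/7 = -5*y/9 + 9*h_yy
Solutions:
 h(y) = C1 + C2*y + 5*y^3/486 + y^2/126


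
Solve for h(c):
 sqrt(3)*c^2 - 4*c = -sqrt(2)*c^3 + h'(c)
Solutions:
 h(c) = C1 + sqrt(2)*c^4/4 + sqrt(3)*c^3/3 - 2*c^2


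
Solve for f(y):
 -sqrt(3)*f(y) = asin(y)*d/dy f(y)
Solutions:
 f(y) = C1*exp(-sqrt(3)*Integral(1/asin(y), y))


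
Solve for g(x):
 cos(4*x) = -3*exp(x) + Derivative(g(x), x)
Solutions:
 g(x) = C1 + 3*exp(x) + sin(4*x)/4


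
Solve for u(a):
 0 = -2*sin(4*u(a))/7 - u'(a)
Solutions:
 2*a/7 + log(cos(4*u(a)) - 1)/8 - log(cos(4*u(a)) + 1)/8 = C1


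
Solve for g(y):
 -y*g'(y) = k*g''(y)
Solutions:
 g(y) = C1 + C2*sqrt(k)*erf(sqrt(2)*y*sqrt(1/k)/2)


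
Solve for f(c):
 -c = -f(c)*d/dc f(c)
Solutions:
 f(c) = -sqrt(C1 + c^2)
 f(c) = sqrt(C1 + c^2)


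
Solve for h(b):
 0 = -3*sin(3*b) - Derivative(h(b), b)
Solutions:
 h(b) = C1 + cos(3*b)


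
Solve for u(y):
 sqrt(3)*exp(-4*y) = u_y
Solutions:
 u(y) = C1 - sqrt(3)*exp(-4*y)/4
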